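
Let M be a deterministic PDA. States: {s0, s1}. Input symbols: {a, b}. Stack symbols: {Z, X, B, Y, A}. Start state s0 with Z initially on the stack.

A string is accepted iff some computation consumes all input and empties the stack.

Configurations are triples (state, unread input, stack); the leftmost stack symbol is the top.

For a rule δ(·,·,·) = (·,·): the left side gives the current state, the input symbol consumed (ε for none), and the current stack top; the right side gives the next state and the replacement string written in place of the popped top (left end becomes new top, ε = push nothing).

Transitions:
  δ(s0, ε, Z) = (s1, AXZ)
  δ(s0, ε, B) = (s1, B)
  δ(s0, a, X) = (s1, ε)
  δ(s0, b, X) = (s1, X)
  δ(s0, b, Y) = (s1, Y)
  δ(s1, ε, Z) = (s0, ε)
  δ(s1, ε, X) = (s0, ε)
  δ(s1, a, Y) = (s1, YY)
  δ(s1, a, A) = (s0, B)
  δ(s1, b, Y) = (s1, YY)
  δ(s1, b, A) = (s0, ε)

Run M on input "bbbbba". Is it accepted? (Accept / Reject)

Accept

(s0, bbbbba, Z)
  ε-move, top Z: go to s1, push AXZ → (s1, bbbbba, AXZ)
  read b, top A: go to s0, push ε → (s0, bbbba, XZ)
  read b, top X: go to s1, push X → (s1, bbba, XZ)
  ε-move, top X: go to s0, push ε → (s0, bbba, Z)
  ε-move, top Z: go to s1, push AXZ → (s1, bbba, AXZ)
  read b, top A: go to s0, push ε → (s0, bba, XZ)
  read b, top X: go to s1, push X → (s1, ba, XZ)
  ε-move, top X: go to s0, push ε → (s0, ba, Z)
  ε-move, top Z: go to s1, push AXZ → (s1, ba, AXZ)
  read b, top A: go to s0, push ε → (s0, a, XZ)
  read a, top X: go to s1, push ε → (s1, ε, Z)
  ε-move, top Z: go to s0, push ε → (s0, ε, ε)
All input consumed and the stack is empty.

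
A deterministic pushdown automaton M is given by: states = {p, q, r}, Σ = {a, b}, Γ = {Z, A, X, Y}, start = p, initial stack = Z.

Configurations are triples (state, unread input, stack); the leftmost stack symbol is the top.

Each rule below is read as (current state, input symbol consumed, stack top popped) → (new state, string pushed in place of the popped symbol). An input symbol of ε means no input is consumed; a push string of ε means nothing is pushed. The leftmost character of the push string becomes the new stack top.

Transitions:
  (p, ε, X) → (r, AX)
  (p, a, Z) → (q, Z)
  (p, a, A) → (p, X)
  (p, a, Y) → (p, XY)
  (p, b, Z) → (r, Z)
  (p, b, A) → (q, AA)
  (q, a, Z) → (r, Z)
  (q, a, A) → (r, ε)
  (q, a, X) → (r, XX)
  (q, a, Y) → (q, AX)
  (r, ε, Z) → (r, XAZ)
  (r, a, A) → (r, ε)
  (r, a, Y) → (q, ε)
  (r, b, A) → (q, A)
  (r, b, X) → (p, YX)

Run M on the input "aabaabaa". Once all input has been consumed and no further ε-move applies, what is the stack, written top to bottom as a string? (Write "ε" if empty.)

(p, aabaabaa, Z)
  read a, top Z: go to q, push Z → (q, abaabaa, Z)
  read a, top Z: go to r, push Z → (r, baabaa, Z)
  ε-move, top Z: go to r, push XAZ → (r, baabaa, XAZ)
  read b, top X: go to p, push YX → (p, aabaa, YXAZ)
  read a, top Y: go to p, push XY → (p, abaa, XYXAZ)
  ε-move, top X: go to r, push AX → (r, abaa, AXYXAZ)
  read a, top A: go to r, push ε → (r, baa, XYXAZ)
  read b, top X: go to p, push YX → (p, aa, YXYXAZ)
  read a, top Y: go to p, push XY → (p, a, XYXYXAZ)
  ε-move, top X: go to r, push AX → (r, a, AXYXYXAZ)
  read a, top A: go to r, push ε → (r, ε, XYXYXAZ)
All input consumed in state r with stack XYXYXAZ.

XYXYXAZ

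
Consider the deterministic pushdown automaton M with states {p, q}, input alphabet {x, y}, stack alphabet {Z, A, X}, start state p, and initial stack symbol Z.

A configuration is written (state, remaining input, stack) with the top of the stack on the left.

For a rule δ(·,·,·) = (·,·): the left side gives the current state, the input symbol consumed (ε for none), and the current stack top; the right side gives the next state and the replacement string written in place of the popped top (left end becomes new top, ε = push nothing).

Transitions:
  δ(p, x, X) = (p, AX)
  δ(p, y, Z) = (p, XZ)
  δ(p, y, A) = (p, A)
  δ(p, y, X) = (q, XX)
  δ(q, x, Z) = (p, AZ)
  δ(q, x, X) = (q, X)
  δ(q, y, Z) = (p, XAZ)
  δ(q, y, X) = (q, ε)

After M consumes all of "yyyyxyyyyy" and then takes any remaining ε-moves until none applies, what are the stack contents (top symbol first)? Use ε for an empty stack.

AZ

(p, yyyyxyyyyy, Z)
  read y, top Z: go to p, push XZ → (p, yyyxyyyyy, XZ)
  read y, top X: go to q, push XX → (q, yyxyyyyy, XXZ)
  read y, top X: go to q, push ε → (q, yxyyyyy, XZ)
  read y, top X: go to q, push ε → (q, xyyyyy, Z)
  read x, top Z: go to p, push AZ → (p, yyyyy, AZ)
  read y, top A: go to p, push A → (p, yyyy, AZ)
  read y, top A: go to p, push A → (p, yyy, AZ)
  read y, top A: go to p, push A → (p, yy, AZ)
  read y, top A: go to p, push A → (p, y, AZ)
  read y, top A: go to p, push A → (p, ε, AZ)
All input consumed in state p with stack AZ.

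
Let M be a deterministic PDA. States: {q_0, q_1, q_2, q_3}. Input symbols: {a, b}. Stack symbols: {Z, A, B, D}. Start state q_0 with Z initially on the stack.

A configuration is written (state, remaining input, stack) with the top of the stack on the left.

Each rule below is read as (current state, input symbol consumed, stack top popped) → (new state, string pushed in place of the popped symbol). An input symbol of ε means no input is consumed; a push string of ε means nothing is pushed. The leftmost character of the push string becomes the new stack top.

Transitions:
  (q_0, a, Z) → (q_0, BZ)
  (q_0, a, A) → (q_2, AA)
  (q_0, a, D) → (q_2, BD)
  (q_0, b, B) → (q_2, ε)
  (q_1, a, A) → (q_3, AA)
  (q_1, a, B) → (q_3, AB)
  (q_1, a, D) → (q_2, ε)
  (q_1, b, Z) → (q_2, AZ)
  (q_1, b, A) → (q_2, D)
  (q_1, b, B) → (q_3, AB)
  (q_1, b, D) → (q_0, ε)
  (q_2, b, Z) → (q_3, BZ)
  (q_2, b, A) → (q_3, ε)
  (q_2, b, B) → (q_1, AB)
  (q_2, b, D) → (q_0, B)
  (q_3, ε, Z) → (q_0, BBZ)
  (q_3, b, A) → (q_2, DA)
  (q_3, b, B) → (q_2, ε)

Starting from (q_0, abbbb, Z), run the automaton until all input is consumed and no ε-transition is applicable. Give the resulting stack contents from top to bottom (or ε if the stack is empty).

(q_0, abbbb, Z) ⊢ (q_0, bbbb, BZ) ⊢ (q_2, bbb, Z) ⊢ (q_3, bb, BZ) ⊢ (q_2, b, Z) ⊢ (q_3, ε, BZ)
All input consumed in state q_3 with stack BZ.

BZ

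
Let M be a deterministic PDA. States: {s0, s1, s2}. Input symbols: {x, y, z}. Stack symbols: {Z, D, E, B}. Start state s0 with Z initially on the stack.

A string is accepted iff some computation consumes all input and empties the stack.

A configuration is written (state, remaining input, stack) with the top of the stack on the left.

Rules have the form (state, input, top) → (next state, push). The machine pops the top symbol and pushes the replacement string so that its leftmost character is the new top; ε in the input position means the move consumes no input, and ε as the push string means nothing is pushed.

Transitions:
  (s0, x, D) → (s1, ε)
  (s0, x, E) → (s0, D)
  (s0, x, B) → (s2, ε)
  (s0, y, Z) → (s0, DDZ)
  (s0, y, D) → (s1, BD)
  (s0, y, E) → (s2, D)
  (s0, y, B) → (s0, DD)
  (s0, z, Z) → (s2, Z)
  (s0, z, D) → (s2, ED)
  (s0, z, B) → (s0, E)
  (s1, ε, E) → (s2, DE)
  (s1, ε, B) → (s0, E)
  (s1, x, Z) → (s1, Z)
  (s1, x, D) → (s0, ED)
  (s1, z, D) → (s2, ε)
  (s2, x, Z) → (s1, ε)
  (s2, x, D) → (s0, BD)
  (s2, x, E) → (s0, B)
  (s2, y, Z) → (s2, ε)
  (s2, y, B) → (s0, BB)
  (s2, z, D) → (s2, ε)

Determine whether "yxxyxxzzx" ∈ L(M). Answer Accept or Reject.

Accept

(s0, yxxyxxzzx, Z) ⊢ (s0, xxyxxzzx, DDZ) ⊢ (s1, xyxxzzx, DZ) ⊢ (s0, yxxzzx, EDZ) ⊢ (s2, xxzzx, DDZ) ⊢ (s0, xzzx, BDDZ) ⊢ (s2, zzx, DDZ) ⊢ (s2, zx, DZ) ⊢ (s2, x, Z) ⊢ (s1, ε, ε)
All input consumed and the stack is empty.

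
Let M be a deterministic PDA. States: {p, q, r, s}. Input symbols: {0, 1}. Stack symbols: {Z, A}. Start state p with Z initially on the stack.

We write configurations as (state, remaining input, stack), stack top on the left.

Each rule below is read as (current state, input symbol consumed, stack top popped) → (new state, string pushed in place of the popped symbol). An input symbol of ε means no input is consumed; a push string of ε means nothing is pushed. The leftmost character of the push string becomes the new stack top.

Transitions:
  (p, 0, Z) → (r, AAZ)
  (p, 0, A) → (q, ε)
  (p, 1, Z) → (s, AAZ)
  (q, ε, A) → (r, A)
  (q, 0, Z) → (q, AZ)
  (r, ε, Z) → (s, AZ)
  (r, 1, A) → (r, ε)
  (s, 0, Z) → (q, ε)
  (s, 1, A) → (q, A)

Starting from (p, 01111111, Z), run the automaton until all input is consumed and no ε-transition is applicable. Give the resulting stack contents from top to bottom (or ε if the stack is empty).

(p, 01111111, Z)
  read 0, top Z: go to r, push AAZ → (r, 1111111, AAZ)
  read 1, top A: go to r, push ε → (r, 111111, AZ)
  read 1, top A: go to r, push ε → (r, 11111, Z)
  ε-move, top Z: go to s, push AZ → (s, 11111, AZ)
  read 1, top A: go to q, push A → (q, 1111, AZ)
  ε-move, top A: go to r, push A → (r, 1111, AZ)
  read 1, top A: go to r, push ε → (r, 111, Z)
  ε-move, top Z: go to s, push AZ → (s, 111, AZ)
  read 1, top A: go to q, push A → (q, 11, AZ)
  ε-move, top A: go to r, push A → (r, 11, AZ)
  read 1, top A: go to r, push ε → (r, 1, Z)
  ε-move, top Z: go to s, push AZ → (s, 1, AZ)
  read 1, top A: go to q, push A → (q, ε, AZ)
  ε-move, top A: go to r, push A → (r, ε, AZ)
All input consumed in state r with stack AZ.

AZ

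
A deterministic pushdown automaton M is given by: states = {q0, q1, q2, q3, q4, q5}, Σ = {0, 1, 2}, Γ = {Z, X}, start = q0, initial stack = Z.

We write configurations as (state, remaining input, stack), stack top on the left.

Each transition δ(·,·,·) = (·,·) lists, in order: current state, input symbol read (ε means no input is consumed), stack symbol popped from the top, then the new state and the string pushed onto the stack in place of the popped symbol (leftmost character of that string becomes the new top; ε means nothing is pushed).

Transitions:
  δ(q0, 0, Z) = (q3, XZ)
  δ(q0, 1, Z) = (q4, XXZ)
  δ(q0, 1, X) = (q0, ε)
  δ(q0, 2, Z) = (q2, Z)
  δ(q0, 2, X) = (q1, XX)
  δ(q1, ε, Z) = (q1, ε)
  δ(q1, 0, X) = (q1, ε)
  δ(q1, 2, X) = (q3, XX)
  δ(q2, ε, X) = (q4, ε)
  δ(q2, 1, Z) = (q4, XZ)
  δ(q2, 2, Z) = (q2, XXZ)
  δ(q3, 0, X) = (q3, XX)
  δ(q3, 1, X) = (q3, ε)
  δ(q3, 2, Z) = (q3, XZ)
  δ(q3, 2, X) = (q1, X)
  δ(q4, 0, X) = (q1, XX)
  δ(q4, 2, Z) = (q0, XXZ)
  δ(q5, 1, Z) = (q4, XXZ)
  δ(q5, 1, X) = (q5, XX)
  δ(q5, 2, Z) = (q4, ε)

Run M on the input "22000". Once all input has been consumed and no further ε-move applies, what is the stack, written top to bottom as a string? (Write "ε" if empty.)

(q0, 22000, Z) ⊢ (q2, 2000, Z) ⊢ (q2, 000, XXZ) ⊢ (q4, 000, XZ) ⊢ (q1, 00, XXZ) ⊢ (q1, 0, XZ) ⊢ (q1, ε, Z) ⊢ (q1, ε, ε)
All input consumed in state q1 with stack ε.

ε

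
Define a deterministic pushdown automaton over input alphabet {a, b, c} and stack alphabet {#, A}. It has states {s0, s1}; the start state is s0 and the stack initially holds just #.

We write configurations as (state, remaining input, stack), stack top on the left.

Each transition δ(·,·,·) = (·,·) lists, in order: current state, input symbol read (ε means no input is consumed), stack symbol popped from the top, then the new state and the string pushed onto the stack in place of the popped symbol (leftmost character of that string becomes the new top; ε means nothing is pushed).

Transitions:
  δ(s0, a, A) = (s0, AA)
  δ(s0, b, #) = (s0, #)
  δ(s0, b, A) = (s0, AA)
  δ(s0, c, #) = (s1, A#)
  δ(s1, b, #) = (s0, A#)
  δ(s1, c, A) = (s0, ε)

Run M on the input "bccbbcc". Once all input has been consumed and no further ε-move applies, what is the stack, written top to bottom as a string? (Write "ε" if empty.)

(s0, bccbbcc, #)
  read b, top #: go to s0, push # → (s0, ccbbcc, #)
  read c, top #: go to s1, push A# → (s1, cbbcc, A#)
  read c, top A: go to s0, push ε → (s0, bbcc, #)
  read b, top #: go to s0, push # → (s0, bcc, #)
  read b, top #: go to s0, push # → (s0, cc, #)
  read c, top #: go to s1, push A# → (s1, c, A#)
  read c, top A: go to s0, push ε → (s0, ε, #)
All input consumed in state s0 with stack #.

#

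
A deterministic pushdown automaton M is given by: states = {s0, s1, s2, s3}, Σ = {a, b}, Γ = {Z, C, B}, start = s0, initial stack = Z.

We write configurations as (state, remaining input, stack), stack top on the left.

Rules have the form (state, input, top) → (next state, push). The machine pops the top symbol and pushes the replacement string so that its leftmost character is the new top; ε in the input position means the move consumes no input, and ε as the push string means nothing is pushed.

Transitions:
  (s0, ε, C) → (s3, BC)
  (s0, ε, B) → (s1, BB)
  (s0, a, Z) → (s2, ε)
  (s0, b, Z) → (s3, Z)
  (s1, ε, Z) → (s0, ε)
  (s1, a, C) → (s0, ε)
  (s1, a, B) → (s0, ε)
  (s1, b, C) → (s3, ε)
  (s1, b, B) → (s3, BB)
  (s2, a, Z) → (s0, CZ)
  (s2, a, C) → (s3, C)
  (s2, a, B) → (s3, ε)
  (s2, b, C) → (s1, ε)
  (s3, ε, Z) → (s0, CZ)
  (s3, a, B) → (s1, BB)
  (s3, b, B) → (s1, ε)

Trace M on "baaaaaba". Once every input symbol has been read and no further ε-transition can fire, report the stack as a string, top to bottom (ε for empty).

BBBBCZ

(s0, baaaaaba, Z) ⊢ (s3, aaaaaba, Z) ⊢ (s0, aaaaaba, CZ) ⊢ (s3, aaaaaba, BCZ) ⊢ (s1, aaaaba, BBCZ) ⊢ (s0, aaaba, BCZ) ⊢ (s1, aaaba, BBCZ) ⊢ (s0, aaba, BCZ) ⊢ (s1, aaba, BBCZ) ⊢ (s0, aba, BCZ) ⊢ (s1, aba, BBCZ) ⊢ (s0, ba, BCZ) ⊢ (s1, ba, BBCZ) ⊢ (s3, a, BBBCZ) ⊢ (s1, ε, BBBBCZ)
All input consumed in state s1 with stack BBBBCZ.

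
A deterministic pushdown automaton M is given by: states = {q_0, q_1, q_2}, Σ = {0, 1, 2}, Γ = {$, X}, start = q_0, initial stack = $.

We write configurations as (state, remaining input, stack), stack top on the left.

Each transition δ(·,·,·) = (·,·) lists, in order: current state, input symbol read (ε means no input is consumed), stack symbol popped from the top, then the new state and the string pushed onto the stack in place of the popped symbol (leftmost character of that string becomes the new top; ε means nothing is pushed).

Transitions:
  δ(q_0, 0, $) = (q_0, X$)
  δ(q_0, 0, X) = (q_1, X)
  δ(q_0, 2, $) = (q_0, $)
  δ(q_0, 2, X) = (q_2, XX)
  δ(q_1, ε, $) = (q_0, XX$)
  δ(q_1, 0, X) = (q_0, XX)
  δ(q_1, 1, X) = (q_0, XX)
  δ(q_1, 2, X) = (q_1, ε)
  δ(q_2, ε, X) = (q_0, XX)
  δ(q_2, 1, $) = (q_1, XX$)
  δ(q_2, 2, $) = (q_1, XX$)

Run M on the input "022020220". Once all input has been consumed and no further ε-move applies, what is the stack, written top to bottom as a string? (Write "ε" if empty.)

(q_0, 022020220, $)
  read 0, top $: go to q_0, push X$ → (q_0, 22020220, X$)
  read 2, top X: go to q_2, push XX → (q_2, 2020220, XX$)
  ε-move, top X: go to q_0, push XX → (q_0, 2020220, XXX$)
  read 2, top X: go to q_2, push XX → (q_2, 020220, XXXX$)
  ε-move, top X: go to q_0, push XX → (q_0, 020220, XXXXX$)
  read 0, top X: go to q_1, push X → (q_1, 20220, XXXXX$)
  read 2, top X: go to q_1, push ε → (q_1, 0220, XXXX$)
  read 0, top X: go to q_0, push XX → (q_0, 220, XXXXX$)
  read 2, top X: go to q_2, push XX → (q_2, 20, XXXXXX$)
  ε-move, top X: go to q_0, push XX → (q_0, 20, XXXXXXX$)
  read 2, top X: go to q_2, push XX → (q_2, 0, XXXXXXXX$)
  ε-move, top X: go to q_0, push XX → (q_0, 0, XXXXXXXXX$)
  read 0, top X: go to q_1, push X → (q_1, ε, XXXXXXXXX$)
All input consumed in state q_1 with stack XXXXXXXXX$.

XXXXXXXXX$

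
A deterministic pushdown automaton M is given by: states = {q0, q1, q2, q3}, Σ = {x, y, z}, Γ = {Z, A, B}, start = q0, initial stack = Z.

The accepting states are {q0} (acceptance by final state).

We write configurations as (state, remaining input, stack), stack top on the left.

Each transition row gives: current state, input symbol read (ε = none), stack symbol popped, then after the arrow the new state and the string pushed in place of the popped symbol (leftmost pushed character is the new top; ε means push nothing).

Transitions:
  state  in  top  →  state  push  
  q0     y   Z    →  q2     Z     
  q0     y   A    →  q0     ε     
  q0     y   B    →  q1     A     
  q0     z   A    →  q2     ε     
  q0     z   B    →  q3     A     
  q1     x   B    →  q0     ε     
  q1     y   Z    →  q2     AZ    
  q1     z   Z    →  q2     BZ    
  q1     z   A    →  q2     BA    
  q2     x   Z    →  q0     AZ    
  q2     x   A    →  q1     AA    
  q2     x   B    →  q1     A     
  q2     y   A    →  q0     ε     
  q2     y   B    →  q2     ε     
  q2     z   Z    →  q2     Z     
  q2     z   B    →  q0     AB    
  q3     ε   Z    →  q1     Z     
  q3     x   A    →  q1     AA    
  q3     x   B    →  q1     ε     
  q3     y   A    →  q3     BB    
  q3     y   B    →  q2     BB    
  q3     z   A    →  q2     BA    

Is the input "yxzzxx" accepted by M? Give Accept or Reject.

Reject

(q0, yxzzxx, Z)
  read y, top Z: go to q2, push Z → (q2, xzzxx, Z)
  read x, top Z: go to q0, push AZ → (q0, zzxx, AZ)
  read z, top A: go to q2, push ε → (q2, zxx, Z)
  read z, top Z: go to q2, push Z → (q2, xx, Z)
  read x, top Z: go to q0, push AZ → (q0, x, AZ)
No transition applies at (q0, x, AZ); input not fully consumed.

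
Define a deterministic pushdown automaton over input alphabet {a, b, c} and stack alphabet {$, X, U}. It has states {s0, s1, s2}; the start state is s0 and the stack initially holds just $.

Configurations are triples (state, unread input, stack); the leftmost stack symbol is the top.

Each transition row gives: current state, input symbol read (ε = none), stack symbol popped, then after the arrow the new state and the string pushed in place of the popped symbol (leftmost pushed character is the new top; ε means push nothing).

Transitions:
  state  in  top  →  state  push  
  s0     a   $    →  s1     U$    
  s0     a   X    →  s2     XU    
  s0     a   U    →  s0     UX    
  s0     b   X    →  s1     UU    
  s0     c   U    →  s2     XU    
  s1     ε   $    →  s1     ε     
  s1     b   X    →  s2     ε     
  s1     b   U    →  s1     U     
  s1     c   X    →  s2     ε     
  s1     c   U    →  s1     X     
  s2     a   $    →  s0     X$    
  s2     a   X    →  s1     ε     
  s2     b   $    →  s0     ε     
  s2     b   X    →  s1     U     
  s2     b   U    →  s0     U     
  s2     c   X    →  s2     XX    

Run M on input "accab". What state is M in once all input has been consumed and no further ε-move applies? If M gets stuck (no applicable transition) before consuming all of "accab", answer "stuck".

(s0, accab, $)
  read a, top $: go to s1, push U$ → (s1, ccab, U$)
  read c, top U: go to s1, push X → (s1, cab, X$)
  read c, top X: go to s2, push ε → (s2, ab, $)
  read a, top $: go to s0, push X$ → (s0, b, X$)
  read b, top X: go to s1, push UU → (s1, ε, UU$)
All input consumed; M is in state s1.

s1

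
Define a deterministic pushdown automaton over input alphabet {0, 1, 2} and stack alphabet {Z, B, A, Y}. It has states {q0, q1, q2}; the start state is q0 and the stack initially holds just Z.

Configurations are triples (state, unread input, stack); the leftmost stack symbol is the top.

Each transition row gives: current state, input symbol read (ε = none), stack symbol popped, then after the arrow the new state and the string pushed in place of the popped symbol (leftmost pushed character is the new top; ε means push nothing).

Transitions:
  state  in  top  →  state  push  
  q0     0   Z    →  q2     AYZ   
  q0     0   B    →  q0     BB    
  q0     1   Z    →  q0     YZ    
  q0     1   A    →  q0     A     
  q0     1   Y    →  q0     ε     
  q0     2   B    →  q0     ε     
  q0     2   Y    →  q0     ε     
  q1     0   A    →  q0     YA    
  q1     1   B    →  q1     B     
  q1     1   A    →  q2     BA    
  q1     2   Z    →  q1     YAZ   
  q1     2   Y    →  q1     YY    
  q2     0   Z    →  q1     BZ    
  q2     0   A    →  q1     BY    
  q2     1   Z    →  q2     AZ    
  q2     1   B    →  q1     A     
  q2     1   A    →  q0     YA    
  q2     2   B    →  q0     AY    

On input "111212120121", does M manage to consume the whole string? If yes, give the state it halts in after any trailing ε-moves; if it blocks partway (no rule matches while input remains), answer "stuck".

q0

(q0, 111212120121, Z)
  read 1, top Z: go to q0, push YZ → (q0, 11212120121, YZ)
  read 1, top Y: go to q0, push ε → (q0, 1212120121, Z)
  read 1, top Z: go to q0, push YZ → (q0, 212120121, YZ)
  read 2, top Y: go to q0, push ε → (q0, 12120121, Z)
  read 1, top Z: go to q0, push YZ → (q0, 2120121, YZ)
  read 2, top Y: go to q0, push ε → (q0, 120121, Z)
  read 1, top Z: go to q0, push YZ → (q0, 20121, YZ)
  read 2, top Y: go to q0, push ε → (q0, 0121, Z)
  read 0, top Z: go to q2, push AYZ → (q2, 121, AYZ)
  read 1, top A: go to q0, push YA → (q0, 21, YAYZ)
  read 2, top Y: go to q0, push ε → (q0, 1, AYZ)
  read 1, top A: go to q0, push A → (q0, ε, AYZ)
All input consumed; M is in state q0.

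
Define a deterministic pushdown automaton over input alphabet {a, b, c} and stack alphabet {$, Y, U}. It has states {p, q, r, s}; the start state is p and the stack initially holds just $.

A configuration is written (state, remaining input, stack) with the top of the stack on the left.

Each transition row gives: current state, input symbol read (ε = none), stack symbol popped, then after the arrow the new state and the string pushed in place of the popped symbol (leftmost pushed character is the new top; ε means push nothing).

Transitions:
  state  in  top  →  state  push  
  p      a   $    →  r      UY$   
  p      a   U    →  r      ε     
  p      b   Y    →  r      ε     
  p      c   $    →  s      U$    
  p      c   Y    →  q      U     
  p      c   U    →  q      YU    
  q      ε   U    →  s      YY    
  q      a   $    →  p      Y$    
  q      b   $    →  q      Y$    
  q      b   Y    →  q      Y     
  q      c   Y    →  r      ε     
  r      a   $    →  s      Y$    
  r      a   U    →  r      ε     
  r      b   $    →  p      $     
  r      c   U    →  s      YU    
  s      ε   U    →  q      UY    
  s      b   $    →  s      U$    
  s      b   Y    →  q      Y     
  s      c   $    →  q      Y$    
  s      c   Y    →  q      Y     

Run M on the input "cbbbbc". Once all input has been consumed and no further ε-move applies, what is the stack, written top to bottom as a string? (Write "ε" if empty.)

(p, cbbbbc, $)
  read c, top $: go to s, push U$ → (s, bbbbc, U$)
  ε-move, top U: go to q, push UY → (q, bbbbc, UY$)
  ε-move, top U: go to s, push YY → (s, bbbbc, YYY$)
  read b, top Y: go to q, push Y → (q, bbbc, YYY$)
  read b, top Y: go to q, push Y → (q, bbc, YYY$)
  read b, top Y: go to q, push Y → (q, bc, YYY$)
  read b, top Y: go to q, push Y → (q, c, YYY$)
  read c, top Y: go to r, push ε → (r, ε, YY$)
All input consumed in state r with stack YY$.

YY$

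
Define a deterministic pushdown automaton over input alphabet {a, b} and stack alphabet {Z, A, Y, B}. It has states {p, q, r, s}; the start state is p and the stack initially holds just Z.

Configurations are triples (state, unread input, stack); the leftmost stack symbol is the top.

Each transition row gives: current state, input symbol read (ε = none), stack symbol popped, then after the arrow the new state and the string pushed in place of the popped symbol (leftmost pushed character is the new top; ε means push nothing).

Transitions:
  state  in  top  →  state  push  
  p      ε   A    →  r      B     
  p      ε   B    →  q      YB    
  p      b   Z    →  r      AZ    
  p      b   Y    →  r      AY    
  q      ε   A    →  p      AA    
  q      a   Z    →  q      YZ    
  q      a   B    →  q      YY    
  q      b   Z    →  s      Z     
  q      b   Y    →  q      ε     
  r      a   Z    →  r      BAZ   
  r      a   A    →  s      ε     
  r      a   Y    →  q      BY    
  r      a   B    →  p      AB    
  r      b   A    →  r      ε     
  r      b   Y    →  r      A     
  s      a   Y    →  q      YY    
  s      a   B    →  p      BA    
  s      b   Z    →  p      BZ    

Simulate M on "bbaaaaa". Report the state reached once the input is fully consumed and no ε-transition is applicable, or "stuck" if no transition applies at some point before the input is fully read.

(p, bbaaaaa, Z)
  read b, top Z: go to r, push AZ → (r, baaaaa, AZ)
  read b, top A: go to r, push ε → (r, aaaaa, Z)
  read a, top Z: go to r, push BAZ → (r, aaaa, BAZ)
  read a, top B: go to p, push AB → (p, aaa, ABAZ)
  ε-move, top A: go to r, push B → (r, aaa, BBAZ)
  read a, top B: go to p, push AB → (p, aa, ABBAZ)
  ε-move, top A: go to r, push B → (r, aa, BBBAZ)
  read a, top B: go to p, push AB → (p, a, ABBBAZ)
  ε-move, top A: go to r, push B → (r, a, BBBBAZ)
  read a, top B: go to p, push AB → (p, ε, ABBBBAZ)
  ε-move, top A: go to r, push B → (r, ε, BBBBBAZ)
All input consumed; M is in state r.

r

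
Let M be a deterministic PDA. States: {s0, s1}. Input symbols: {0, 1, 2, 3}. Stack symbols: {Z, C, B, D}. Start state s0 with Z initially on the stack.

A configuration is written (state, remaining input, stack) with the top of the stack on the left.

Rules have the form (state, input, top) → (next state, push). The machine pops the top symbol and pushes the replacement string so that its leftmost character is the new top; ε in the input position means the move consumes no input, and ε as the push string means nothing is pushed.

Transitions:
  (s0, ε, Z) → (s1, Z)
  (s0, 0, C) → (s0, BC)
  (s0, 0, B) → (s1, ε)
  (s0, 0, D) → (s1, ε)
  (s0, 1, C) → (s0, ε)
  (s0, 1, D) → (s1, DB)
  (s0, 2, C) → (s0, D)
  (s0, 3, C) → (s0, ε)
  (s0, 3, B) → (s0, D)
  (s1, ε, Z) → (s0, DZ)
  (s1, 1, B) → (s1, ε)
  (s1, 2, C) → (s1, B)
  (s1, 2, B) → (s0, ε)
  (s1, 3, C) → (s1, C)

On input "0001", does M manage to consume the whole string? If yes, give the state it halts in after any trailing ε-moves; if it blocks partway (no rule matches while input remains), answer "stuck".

s1

(s0, 0001, Z) ⊢ (s1, 0001, Z) ⊢ (s0, 0001, DZ) ⊢ (s1, 001, Z) ⊢ (s0, 001, DZ) ⊢ (s1, 01, Z) ⊢ (s0, 01, DZ) ⊢ (s1, 1, Z) ⊢ (s0, 1, DZ) ⊢ (s1, ε, DBZ)
All input consumed; M is in state s1.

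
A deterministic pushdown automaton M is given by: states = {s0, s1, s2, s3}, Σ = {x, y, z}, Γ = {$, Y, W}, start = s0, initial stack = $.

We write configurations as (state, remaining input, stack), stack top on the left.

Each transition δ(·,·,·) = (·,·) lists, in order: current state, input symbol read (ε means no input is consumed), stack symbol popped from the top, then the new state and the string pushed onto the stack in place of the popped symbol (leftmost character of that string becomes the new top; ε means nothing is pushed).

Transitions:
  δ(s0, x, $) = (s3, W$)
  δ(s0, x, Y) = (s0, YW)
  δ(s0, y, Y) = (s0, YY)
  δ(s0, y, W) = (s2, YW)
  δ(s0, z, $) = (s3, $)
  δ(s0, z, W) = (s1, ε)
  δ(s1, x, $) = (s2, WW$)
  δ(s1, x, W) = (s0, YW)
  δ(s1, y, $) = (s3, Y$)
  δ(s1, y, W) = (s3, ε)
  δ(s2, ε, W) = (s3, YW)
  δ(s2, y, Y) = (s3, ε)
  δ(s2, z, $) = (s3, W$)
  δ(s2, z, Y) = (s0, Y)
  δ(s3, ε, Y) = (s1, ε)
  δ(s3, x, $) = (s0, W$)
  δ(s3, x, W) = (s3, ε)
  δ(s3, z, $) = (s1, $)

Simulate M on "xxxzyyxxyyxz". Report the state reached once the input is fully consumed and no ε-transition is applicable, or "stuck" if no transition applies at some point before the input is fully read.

(s0, xxxzyyxxyyxz, $)
  read x, top $: go to s3, push W$ → (s3, xxzyyxxyyxz, W$)
  read x, top W: go to s3, push ε → (s3, xzyyxxyyxz, $)
  read x, top $: go to s0, push W$ → (s0, zyyxxyyxz, W$)
  read z, top W: go to s1, push ε → (s1, yyxxyyxz, $)
  read y, top $: go to s3, push Y$ → (s3, yxxyyxz, Y$)
  ε-move, top Y: go to s1, push ε → (s1, yxxyyxz, $)
  read y, top $: go to s3, push Y$ → (s3, xxyyxz, Y$)
  ε-move, top Y: go to s1, push ε → (s1, xxyyxz, $)
  read x, top $: go to s2, push WW$ → (s2, xyyxz, WW$)
  ε-move, top W: go to s3, push YW → (s3, xyyxz, YWW$)
  ε-move, top Y: go to s1, push ε → (s1, xyyxz, WW$)
  read x, top W: go to s0, push YW → (s0, yyxz, YWW$)
  read y, top Y: go to s0, push YY → (s0, yxz, YYWW$)
  read y, top Y: go to s0, push YY → (s0, xz, YYYWW$)
  read x, top Y: go to s0, push YW → (s0, z, YWYYWW$)
No transition for (s0, z, top Y); M blocks with input z remaining.

stuck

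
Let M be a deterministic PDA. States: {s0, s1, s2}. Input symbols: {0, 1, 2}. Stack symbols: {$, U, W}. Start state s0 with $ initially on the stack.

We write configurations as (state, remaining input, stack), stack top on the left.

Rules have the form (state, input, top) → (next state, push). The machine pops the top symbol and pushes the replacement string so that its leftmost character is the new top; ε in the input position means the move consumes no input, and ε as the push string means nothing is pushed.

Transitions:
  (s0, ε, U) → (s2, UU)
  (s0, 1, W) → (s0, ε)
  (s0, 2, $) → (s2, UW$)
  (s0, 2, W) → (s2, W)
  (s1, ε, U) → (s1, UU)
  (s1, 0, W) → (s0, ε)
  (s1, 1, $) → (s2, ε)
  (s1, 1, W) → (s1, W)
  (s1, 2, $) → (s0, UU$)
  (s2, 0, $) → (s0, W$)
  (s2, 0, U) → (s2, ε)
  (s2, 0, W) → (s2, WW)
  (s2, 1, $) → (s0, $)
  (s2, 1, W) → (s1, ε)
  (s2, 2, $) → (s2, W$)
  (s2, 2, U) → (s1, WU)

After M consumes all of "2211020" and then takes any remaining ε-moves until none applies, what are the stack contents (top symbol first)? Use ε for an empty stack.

UUUW$

(s0, 2211020, $)
  read 2, top $: go to s2, push UW$ → (s2, 211020, UW$)
  read 2, top U: go to s1, push WU → (s1, 11020, WUW$)
  read 1, top W: go to s1, push W → (s1, 1020, WUW$)
  read 1, top W: go to s1, push W → (s1, 020, WUW$)
  read 0, top W: go to s0, push ε → (s0, 20, UW$)
  ε-move, top U: go to s2, push UU → (s2, 20, UUW$)
  read 2, top U: go to s1, push WU → (s1, 0, WUUW$)
  read 0, top W: go to s0, push ε → (s0, ε, UUW$)
  ε-move, top U: go to s2, push UU → (s2, ε, UUUW$)
All input consumed in state s2 with stack UUUW$.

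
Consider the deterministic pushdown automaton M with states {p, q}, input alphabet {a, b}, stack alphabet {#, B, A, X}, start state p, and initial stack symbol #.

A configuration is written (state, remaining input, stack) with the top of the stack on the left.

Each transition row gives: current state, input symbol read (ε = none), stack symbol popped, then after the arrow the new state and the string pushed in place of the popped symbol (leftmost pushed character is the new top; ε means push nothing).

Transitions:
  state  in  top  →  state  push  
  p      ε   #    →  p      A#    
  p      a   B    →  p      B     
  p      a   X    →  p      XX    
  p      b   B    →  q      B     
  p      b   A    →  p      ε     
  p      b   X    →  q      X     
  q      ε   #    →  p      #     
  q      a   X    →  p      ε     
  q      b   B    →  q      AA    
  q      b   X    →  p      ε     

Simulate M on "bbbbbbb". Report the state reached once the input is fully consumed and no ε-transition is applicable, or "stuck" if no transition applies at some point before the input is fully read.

p

(p, bbbbbbb, #)
  ε-move, top #: go to p, push A# → (p, bbbbbbb, A#)
  read b, top A: go to p, push ε → (p, bbbbbb, #)
  ε-move, top #: go to p, push A# → (p, bbbbbb, A#)
  read b, top A: go to p, push ε → (p, bbbbb, #)
  ε-move, top #: go to p, push A# → (p, bbbbb, A#)
  read b, top A: go to p, push ε → (p, bbbb, #)
  ε-move, top #: go to p, push A# → (p, bbbb, A#)
  read b, top A: go to p, push ε → (p, bbb, #)
  ε-move, top #: go to p, push A# → (p, bbb, A#)
  read b, top A: go to p, push ε → (p, bb, #)
  ε-move, top #: go to p, push A# → (p, bb, A#)
  read b, top A: go to p, push ε → (p, b, #)
  ε-move, top #: go to p, push A# → (p, b, A#)
  read b, top A: go to p, push ε → (p, ε, #)
  ε-move, top #: go to p, push A# → (p, ε, A#)
All input consumed; M is in state p.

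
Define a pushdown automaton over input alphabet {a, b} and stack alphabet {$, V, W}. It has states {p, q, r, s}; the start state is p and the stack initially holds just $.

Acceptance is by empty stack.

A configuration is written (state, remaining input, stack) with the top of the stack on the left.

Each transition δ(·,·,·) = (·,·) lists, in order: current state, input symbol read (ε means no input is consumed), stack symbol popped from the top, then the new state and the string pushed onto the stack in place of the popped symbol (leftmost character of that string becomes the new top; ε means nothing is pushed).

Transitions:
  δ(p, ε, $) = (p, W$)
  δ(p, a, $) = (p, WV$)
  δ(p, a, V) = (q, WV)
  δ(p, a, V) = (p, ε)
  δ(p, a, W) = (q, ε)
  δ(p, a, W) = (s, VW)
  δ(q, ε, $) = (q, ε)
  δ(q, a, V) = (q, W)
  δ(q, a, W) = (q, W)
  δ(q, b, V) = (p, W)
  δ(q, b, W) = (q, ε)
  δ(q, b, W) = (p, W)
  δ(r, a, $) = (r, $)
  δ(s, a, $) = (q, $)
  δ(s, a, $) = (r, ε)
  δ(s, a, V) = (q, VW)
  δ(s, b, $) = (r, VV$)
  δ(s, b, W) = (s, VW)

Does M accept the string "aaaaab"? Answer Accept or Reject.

One accepting computation: (p, aaaaab, $) ⊢ (p, aaaab, WV$) ⊢ (q, aaab, V$) ⊢ (q, aab, W$) ⊢ (q, ab, W$) ⊢ (q, b, W$) ⊢ (q, ε, $) ⊢ (q, ε, ε)
All input consumed and the stack is empty.

Accept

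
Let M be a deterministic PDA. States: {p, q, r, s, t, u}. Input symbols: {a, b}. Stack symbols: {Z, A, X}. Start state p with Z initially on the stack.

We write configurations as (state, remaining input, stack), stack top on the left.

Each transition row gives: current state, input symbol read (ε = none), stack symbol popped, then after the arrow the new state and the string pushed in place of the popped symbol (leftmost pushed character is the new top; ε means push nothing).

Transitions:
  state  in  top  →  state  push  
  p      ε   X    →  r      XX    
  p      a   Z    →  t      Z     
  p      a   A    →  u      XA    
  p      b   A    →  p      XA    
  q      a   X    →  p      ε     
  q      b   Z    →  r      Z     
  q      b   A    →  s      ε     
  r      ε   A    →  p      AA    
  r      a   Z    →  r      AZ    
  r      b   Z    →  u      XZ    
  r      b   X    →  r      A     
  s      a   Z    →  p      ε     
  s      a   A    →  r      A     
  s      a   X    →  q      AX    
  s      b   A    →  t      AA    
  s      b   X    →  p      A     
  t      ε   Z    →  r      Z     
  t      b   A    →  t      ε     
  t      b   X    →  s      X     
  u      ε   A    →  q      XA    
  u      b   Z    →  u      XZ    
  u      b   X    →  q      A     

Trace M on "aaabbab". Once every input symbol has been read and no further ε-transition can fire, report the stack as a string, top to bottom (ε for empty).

(p, aaabbab, Z) ⊢ (t, aabbab, Z) ⊢ (r, aabbab, Z) ⊢ (r, abbab, AZ) ⊢ (p, abbab, AAZ) ⊢ (u, bbab, XAAZ) ⊢ (q, bab, AAAZ) ⊢ (s, ab, AAZ) ⊢ (r, b, AAZ) ⊢ (p, b, AAAZ) ⊢ (p, ε, XAAAZ) ⊢ (r, ε, XXAAAZ)
All input consumed in state r with stack XXAAAZ.

XXAAAZ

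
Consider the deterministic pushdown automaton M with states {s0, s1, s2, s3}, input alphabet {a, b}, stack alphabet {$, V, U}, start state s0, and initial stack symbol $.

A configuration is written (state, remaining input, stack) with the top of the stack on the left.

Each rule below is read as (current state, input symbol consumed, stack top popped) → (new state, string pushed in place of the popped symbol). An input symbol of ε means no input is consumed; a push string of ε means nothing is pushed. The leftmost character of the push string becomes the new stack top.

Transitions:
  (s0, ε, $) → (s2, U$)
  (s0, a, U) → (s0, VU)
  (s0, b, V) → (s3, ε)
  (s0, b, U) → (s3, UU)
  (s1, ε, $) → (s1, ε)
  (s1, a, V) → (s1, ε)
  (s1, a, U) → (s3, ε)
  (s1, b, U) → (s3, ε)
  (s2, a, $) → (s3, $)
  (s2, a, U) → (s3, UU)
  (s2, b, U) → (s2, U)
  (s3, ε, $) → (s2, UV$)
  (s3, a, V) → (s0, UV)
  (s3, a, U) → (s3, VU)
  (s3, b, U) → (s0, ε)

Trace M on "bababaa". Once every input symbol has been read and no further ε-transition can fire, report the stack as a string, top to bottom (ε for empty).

(s0, bababaa, $)
  ε-move, top $: go to s2, push U$ → (s2, bababaa, U$)
  read b, top U: go to s2, push U → (s2, ababaa, U$)
  read a, top U: go to s3, push UU → (s3, babaa, UU$)
  read b, top U: go to s0, push ε → (s0, abaa, U$)
  read a, top U: go to s0, push VU → (s0, baa, VU$)
  read b, top V: go to s3, push ε → (s3, aa, U$)
  read a, top U: go to s3, push VU → (s3, a, VU$)
  read a, top V: go to s0, push UV → (s0, ε, UVU$)
All input consumed in state s0 with stack UVU$.

UVU$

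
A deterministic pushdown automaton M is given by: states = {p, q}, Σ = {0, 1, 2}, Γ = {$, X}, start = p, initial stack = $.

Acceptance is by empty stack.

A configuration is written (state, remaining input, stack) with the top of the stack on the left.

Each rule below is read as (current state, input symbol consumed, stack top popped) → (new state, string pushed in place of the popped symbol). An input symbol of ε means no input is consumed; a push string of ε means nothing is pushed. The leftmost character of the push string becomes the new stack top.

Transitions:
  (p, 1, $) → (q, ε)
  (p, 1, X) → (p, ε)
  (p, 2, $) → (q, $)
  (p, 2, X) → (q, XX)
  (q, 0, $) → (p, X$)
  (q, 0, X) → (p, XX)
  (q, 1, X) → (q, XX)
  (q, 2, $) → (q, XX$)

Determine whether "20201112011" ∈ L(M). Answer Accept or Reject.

(p, 20201112011, $)
  read 2, top $: go to q, push $ → (q, 0201112011, $)
  read 0, top $: go to p, push X$ → (p, 201112011, X$)
  read 2, top X: go to q, push XX → (q, 01112011, XX$)
  read 0, top X: go to p, push XX → (p, 1112011, XXX$)
  read 1, top X: go to p, push ε → (p, 112011, XX$)
  read 1, top X: go to p, push ε → (p, 12011, X$)
  read 1, top X: go to p, push ε → (p, 2011, $)
  read 2, top $: go to q, push $ → (q, 011, $)
  read 0, top $: go to p, push X$ → (p, 11, X$)
  read 1, top X: go to p, push ε → (p, 1, $)
  read 1, top $: go to q, push ε → (q, ε, ε)
All input consumed and the stack is empty.

Accept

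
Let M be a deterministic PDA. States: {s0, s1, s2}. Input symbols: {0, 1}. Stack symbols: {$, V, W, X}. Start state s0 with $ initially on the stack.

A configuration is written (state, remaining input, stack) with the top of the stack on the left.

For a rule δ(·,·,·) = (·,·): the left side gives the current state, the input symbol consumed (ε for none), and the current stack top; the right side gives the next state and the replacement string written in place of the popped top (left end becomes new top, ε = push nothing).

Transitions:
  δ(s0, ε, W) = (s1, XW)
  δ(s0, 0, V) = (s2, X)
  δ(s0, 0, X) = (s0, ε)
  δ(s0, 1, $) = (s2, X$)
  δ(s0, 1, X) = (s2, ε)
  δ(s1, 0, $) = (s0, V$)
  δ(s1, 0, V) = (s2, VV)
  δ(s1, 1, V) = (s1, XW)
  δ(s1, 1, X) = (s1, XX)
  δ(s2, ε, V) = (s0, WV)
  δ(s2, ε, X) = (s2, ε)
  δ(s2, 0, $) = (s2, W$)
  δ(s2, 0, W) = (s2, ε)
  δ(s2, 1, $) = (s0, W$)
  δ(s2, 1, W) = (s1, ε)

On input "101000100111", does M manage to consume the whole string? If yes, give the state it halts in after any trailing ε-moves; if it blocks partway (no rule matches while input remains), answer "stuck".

s1

(s0, 101000100111, $)
  read 1, top $: go to s2, push X$ → (s2, 01000100111, X$)
  ε-move, top X: go to s2, push ε → (s2, 01000100111, $)
  read 0, top $: go to s2, push W$ → (s2, 1000100111, W$)
  read 1, top W: go to s1, push ε → (s1, 000100111, $)
  read 0, top $: go to s0, push V$ → (s0, 00100111, V$)
  read 0, top V: go to s2, push X → (s2, 0100111, X$)
  ε-move, top X: go to s2, push ε → (s2, 0100111, $)
  read 0, top $: go to s2, push W$ → (s2, 100111, W$)
  read 1, top W: go to s1, push ε → (s1, 00111, $)
  read 0, top $: go to s0, push V$ → (s0, 0111, V$)
  read 0, top V: go to s2, push X → (s2, 111, X$)
  ε-move, top X: go to s2, push ε → (s2, 111, $)
  read 1, top $: go to s0, push W$ → (s0, 11, W$)
  ε-move, top W: go to s1, push XW → (s1, 11, XW$)
  read 1, top X: go to s1, push XX → (s1, 1, XXW$)
  read 1, top X: go to s1, push XX → (s1, ε, XXXW$)
All input consumed; M is in state s1.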